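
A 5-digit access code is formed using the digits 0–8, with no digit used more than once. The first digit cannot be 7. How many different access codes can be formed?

13440

The first digit has 9−1 = 8 choices (anything except 7).
The remaining 4 digits are filled from the other 8 symbols without repetition: 8 × 7 × 6 × 5 = 1680.
Total: 8 × 1680 = 13440.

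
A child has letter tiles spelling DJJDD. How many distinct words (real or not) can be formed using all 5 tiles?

DJJDD has 5 letters with D appearing 3 times and J appearing twice.
So there are 5! / (3!·2!) = 10 distinguishable arrangements.

10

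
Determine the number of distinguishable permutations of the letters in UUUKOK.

60

UUUKOK has 6 letters with K appearing twice and U appearing 3 times.
Dividing 6! = 720 by 3!·2! = 12 for the repeated letters gives 60.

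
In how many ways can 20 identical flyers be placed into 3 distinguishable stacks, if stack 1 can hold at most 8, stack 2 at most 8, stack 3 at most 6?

6

Ignoring the caps, the number of non-negative solutions to x_1+…+x_3 = 20 is C(22,2) = 231.
Subtract solutions that violate a single cap (substitute x_i' = x_i − (cap_i+1)): x_1 ≥ 9 gives C(13,2) = 78; x_2 ≥ 9 gives C(13,2) = 78; x_3 ≥ 7 gives C(15,2) = 105. Together 261.
Add back pairs where two caps are both exceeded: 6 + 15 + 15 = 36.
By inclusion–exclusion the count is 231 − 261 + 36 = 6.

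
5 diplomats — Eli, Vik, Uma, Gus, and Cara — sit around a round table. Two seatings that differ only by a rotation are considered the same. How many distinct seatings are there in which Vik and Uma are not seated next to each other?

All circular seatings of 5 people number (4)! = 24.
Seatings with Vik beside Uma: treat them as a block with 2 internal orders, giving 2 × (3)! = 12.
Subtracting, 24 − 12 = 12.

12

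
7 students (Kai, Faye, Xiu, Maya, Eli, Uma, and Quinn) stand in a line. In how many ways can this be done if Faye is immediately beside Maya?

Glue Faye and Maya into one block (2 internal orders), leaving 6 units to arrange in a row.
So the count is 2·(6)! = 1440.

1440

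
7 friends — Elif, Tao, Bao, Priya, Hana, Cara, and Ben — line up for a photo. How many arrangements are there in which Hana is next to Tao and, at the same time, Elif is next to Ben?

480

Treat {Hana,Tao} as one block (2 orders) and {Elif,Ben} as another (2 orders).
That leaves 5 units to arrange: 2 × 2 × 5! = 4 × 120 = 480.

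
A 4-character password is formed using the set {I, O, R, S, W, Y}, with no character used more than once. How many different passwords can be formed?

Choose and order 4 of the 6 symbols: the first character has 6 options, the next 5, then 4, 3.
That product is 6 × 5 × 4 × 3 = 360.

360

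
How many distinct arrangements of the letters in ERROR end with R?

Fix R in the last position and arrange the remaining 4 letters.
Those 4 letters have R appearing twice, giving (4)!/(2!) = 12.

12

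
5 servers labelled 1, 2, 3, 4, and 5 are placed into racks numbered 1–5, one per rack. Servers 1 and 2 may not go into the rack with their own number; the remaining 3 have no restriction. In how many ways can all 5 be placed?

78

Let Aᵢ (for i ∈ {1, 2}) be the placements that put server i in its forbidden rack. Any j of these fix j positions, leaving (5−j)! ways to fill the rest, and there are C(2,j) ways to pick which j.
By inclusion–exclusion, the number of valid placements is Σ_{j=0}^{2} (−1)^j C(2,j)·(5−j)!.
Computing: 120 − 48 + 6 = 78.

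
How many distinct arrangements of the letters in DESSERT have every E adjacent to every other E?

Treat the 2 copies of E as a single block. The multiset to arrange is then {EE, D, R, S, S, T}, 6 items in all.
That gives (6)!/(2!) = 360 arrangements.

360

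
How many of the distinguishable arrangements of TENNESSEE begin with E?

With the first slot taken by E, it remains to arrange the other 8 letters (TNNESSEE).
Those 8 letters have E appearing 3 times, N appearing twice, and S appearing twice, giving (8)!/(3!·2!·2!) = 1680.

1680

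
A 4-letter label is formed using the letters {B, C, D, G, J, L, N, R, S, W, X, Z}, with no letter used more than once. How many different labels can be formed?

Choose and order 4 of the 12 symbols: the first letter has 12 options, the next 11, then 10, 9.
That product is 12 × 11 × 10 × 9 = 11880.

11880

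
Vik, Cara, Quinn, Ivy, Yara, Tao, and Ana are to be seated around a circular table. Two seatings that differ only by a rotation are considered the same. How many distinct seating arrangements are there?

720

Seat Vik anywhere (absorbing the rotational symmetry), then permute the other 6: (6)! = 720.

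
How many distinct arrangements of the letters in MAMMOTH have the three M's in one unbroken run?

120

Treat the 3 copies of M as a single block. The multiset to arrange is then {MMM, A, H, O, T}, 5 items in all.
All 5 items are distinct, so there are (5)! = 120 arrangements.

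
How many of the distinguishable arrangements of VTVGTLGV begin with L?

Fix L in the first position and arrange the remaining 7 letters.
Those 7 letters have G appearing twice, T appearing twice, and V appearing 3 times, giving (7)!/(3!·2!·2!) = 210.

210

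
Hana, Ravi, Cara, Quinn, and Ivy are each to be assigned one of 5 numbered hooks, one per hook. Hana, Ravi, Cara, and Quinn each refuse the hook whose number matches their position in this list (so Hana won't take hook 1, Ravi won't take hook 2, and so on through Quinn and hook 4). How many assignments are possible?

Let Aᵢ (for 1 ≤ i ≤ 4) be the placements that put person i in their forbidden hook. Any j of these fix j positions, leaving (5−j)! ways to fill the rest, and there are C(4,j) ways to pick which j.
By inclusion–exclusion, the number of valid placements is Σ_{j=0}^{4} (−1)^j C(4,j)·(5−j)!.
Computing: 120 − 96 + 36 − 8 + 1 = 53.

53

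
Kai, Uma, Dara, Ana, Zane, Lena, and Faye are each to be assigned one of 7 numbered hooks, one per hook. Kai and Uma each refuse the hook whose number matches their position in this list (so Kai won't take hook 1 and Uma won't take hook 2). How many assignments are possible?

Let Aᵢ (for i ∈ {1, 2}) be the placements that put person i in their forbidden hook. Any j of these fix j positions, leaving (7−j)! ways to fill the rest, and there are C(2,j) ways to pick which j.
By inclusion–exclusion, the number of valid placements is Σ_{j=0}^{2} (−1)^j C(2,j)·(7−j)!.
Computing: 5040 − 1440 + 120 = 3720.

3720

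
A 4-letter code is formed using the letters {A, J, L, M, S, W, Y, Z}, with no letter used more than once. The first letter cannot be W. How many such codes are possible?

1470

The first letter has 8−1 = 7 choices (anything except W).
The remaining 3 letters are filled from the other 7 symbols without repetition: 7 × 6 × 5 = 210.
Total: 7 × 210 = 1470.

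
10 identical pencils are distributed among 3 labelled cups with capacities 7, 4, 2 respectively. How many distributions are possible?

By stars and bars, unrestricted non-negative solutions to x_1+…+x_3 = 10 number C(10+2,2) = 66.
Subtract solutions that violate a single cap (substitute x_i' = x_i − (cap_i+1)): x_1 ≥ 8 gives C(4,2) = 6; x_2 ≥ 5 gives C(7,2) = 21; x_3 ≥ 3 gives C(9,2) = 36. Together 63.
Add back pairs where two caps are both exceeded: 0 + 0 + 6 = 6.
By inclusion–exclusion the count is 66 − 63 + 6 = 9.

9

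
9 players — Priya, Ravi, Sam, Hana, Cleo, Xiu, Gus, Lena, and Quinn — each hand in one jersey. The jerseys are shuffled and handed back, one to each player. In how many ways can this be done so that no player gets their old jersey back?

133496

Let Aᵢ be the assignments in which player i gets their old jersey. We want the size of the complement of A₁∪…∪A_9.
By inclusion–exclusion this is Σ_{j=0}^{9} (−1)^j C(9,j)·(9−j)!.
Computing: 362880 − 362880 + 181440 − 60480 + 15120 − 3024 + 504 − 72 + 9 − 1 = 133496.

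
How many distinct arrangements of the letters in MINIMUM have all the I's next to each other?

Treat the 2 copies of I as a single block. The multiset to arrange is then {II, M, M, M, N, U}, 6 items in all.
That gives (6)!/(3!) = 120 arrangements.

120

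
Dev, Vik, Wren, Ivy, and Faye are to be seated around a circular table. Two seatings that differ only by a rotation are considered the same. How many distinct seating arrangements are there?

Fix one person's seat to break rotational symmetry; the remaining 4 people can be arranged in (4)! = 24 ways.

24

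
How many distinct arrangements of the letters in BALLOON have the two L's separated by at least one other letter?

900

There are 7!/(2!·2!) = 1260 arrangements of BALLOON in total.
Arrangements with the L's together: treat LL as one letter, giving (6)!/(2!) = 360.
Hence 1260 − 360 = 900.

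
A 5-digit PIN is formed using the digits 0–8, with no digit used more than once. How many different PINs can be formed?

15120

This is a permutation of 5 out of 9: P(9,5) = 9!/4!.
That product is 9 × 8 × 7 × 6 × 5 = 15120.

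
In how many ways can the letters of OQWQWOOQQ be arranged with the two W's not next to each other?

Total arrangements of OQWQWOOQQ: 9!/(4!·3!·2!) = 1260.
Arrangements with the W's together: treat WW as one letter, giving (8)!/(4!·3!) = 280.
Subtracting, 1260 − 280 = 980 arrangements keep the W's apart.

980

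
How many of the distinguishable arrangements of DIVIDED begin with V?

60

With the first slot taken by V, it remains to arrange the other 6 letters (DIIDED).
Those 6 letters have D appearing 3 times and I appearing twice, giving (6)!/(3!·2!) = 60.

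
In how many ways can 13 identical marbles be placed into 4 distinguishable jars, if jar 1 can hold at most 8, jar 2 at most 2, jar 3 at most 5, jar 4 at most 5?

77

By stars and bars, unrestricted non-negative solutions to x_1+…+x_4 = 13 number C(13+3,3) = 560.
Subtract solutions that violate a single cap (substitute x_i' = x_i − (cap_i+1)): x_1 ≥ 9 gives C(7,3) = 35; x_2 ≥ 3 gives C(13,3) = 286; x_3 ≥ 6 gives C(10,3) = 120; x_4 ≥ 6 gives C(10,3) = 120. Together 561.
Add back pairs where two caps are both exceeded: 4 + 0 + 0 + 35 + 35 + 4 = 78.
By inclusion–exclusion the count is 560 − 561 + 78 = 77.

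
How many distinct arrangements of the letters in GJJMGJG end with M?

Fix M in the last position and arrange the remaining 6 letters.
Those 6 letters have G appearing 3 times and J appearing 3 times, giving (6)!/(3!·3!) = 20.

20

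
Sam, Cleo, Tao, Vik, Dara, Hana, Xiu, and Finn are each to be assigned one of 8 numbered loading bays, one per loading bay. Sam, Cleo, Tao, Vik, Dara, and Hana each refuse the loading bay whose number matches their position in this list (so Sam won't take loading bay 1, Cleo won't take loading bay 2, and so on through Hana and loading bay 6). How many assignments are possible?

18806

Let Aᵢ (for 1 ≤ i ≤ 6) be the placements that put person i in their forbidden loading bay. Any j of these fix j positions, leaving (8−j)! ways to fill the rest, and there are C(6,j) ways to pick which j.
By inclusion–exclusion, the number of valid placements is Σ_{j=0}^{6} (−1)^j C(6,j)·(8−j)!.
Computing: 40320 − 30240 + 10800 − 2400 + 360 − 36 + 2 = 18806.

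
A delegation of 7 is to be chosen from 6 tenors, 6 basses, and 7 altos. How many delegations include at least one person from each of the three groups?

46165

Unrestricted: C(19,7) = 50388 ways to pick any 7 of the 19.
Subtract selections that omit an entire group: no tenors → C(13,7) = 1716; no basses → C(13,7) = 1716; no altos → C(12,7) = 792.
Add back selections omitting two groups (i.e. drawn from a single group): C(6,7) + C(6,7) + C(7,7) = 1.
By inclusion–exclusion: 50388 − 4224 + 1 = 46165.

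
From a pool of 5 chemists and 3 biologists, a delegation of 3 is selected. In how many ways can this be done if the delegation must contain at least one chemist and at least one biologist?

45

With no constraint there are C(8,3) = 56 possible selections.
Selections missing a whole group: no chemists → C(3,3) = 1; no biologists → C(5,3) = 10.
Both groups omitted at once is impossible, so 56 − 11 = 45.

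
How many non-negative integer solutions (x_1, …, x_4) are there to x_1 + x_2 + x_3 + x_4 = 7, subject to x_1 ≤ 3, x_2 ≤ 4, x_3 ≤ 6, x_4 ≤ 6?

By stars and bars, unrestricted non-negative solutions to x_1+…+x_4 = 7 number C(7+3,3) = 120.
Subtract solutions that violate a single cap (substitute x_i' = x_i − (cap_i+1)): x_1 ≥ 4 gives C(6,3) = 20; x_2 ≥ 5 gives C(5,3) = 10; x_3 ≥ 7 gives C(3,3) = 1; x_4 ≥ 7 gives C(3,3) = 1. Together 32.
No two caps can be exceeded simultaneously, so the pair terms are all 0.
By inclusion–exclusion the count is 120 − 32 + 0 = 88.

88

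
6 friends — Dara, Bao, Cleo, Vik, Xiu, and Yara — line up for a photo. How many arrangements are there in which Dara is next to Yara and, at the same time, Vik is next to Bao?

96

Treat {Dara,Yara} as one block (2 orders) and {Vik,Bao} as another (2 orders).
That leaves 4 units to arrange: 2 × 2 × 4! = 4 × 24 = 96.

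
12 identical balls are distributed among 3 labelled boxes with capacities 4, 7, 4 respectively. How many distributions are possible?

10

By stars and bars, unrestricted non-negative solutions to x_1+…+x_3 = 12 number C(12+2,2) = 91.
Subtract solutions that violate a single cap (substitute x_i' = x_i − (cap_i+1)): x_1 ≥ 5 gives C(9,2) = 36; x_2 ≥ 8 gives C(6,2) = 15; x_3 ≥ 5 gives C(9,2) = 36. Together 87.
Add back pairs where two caps are both exceeded: 0 + 6 + 0 = 6.
By inclusion–exclusion the count is 91 − 87 + 6 = 10.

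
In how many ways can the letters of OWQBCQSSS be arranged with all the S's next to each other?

2520

Treat the 3 copies of S as a single block. The multiset to arrange is then {SSS, B, C, O, Q, Q, W}, 7 items in all.
That gives (7)!/(2!) = 2520 arrangements.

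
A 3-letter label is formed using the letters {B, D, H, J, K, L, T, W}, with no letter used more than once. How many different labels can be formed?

Choose and order 3 of the 8 symbols: the first letter has 8 options, the next 7, then 6.
8 × 7 × 6 = 336.

336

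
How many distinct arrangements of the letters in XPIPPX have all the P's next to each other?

12

Treat the 3 copies of P as a single block. The multiset to arrange is then {PPP, I, X, X}, 4 items in all.
That gives (4)!/(2!) = 12 arrangements.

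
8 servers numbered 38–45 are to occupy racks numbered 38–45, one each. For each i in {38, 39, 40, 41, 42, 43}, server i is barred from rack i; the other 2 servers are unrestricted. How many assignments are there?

Let Aᵢ (for 38 ≤ i ≤ 43) be the placements that put server i in its forbidden rack. Any j of these fix j positions, leaving (8−j)! ways to fill the rest, and there are C(6,j) ways to pick which j.
By inclusion–exclusion, the number of valid placements is Σ_{j=0}^{6} (−1)^j C(6,j)·(8−j)!.
Computing: 40320 − 30240 + 10800 − 2400 + 360 − 36 + 2 = 18806.

18806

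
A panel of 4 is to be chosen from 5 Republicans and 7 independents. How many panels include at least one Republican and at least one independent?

455

With no constraint there are C(12,4) = 495 possible selections.
Selections missing a whole group: no Republicans → C(7,4) = 35; no independents → C(5,4) = 5.
Both groups omitted at once is impossible, so 495 − 40 = 455.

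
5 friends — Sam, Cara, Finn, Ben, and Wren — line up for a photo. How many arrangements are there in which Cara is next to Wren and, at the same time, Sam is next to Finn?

Treat {Cara,Wren} as one block (2 orders) and {Sam,Finn} as another (2 orders).
That leaves 3 units to arrange: 2 × 2 × 3! = 4 × 6 = 24.

24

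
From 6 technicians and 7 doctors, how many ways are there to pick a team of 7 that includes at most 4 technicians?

1583

Split by how many technicians are chosen (0 through 4).
Sum: C(6,0)·C(7,7) + C(6,1)·C(7,6) + C(6,2)·C(7,5) + C(6,3)·C(7,4) + C(6,4)·C(7,3) = 1 + 42 + 315 + 700 + 525 = 1583.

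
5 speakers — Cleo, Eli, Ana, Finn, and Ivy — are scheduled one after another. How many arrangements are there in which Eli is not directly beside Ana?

Of the 5! = 120 arrangements, those with Eli and Ana adjacent number 2 × 4! = 48 (treat the pair as a block with 2 internal orders).
Complementary counting: 120 − 48 = 72.

72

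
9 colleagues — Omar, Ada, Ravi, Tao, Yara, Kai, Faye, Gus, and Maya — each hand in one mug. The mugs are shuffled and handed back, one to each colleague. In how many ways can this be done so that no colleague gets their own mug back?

This is the derangement count D_9: permutations of 9 items with no fixed point.
By inclusion–exclusion this is Σ_{j=0}^{9} (−1)^j C(9,j)·(9−j)!.
Computing: 362880 − 362880 + 181440 − 60480 + 15120 − 3024 + 504 − 72 + 9 − 1 = 133496.

133496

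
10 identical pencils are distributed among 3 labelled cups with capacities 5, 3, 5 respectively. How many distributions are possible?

10

Ignoring the caps, the number of non-negative solutions to x_1+…+x_3 = 10 is C(12,2) = 66.
Subtract solutions that violate a single cap (substitute x_i' = x_i − (cap_i+1)): x_1 ≥ 6 gives C(6,2) = 15; x_2 ≥ 4 gives C(8,2) = 28; x_3 ≥ 6 gives C(6,2) = 15. Together 58.
Add back pairs where two caps are both exceeded: 1 + 0 + 1 = 2.
By inclusion–exclusion the count is 66 − 58 + 2 = 10.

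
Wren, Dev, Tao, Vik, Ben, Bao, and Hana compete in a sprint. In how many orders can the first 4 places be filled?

840

This is an ordered selection of 4 from 7: P(7,4).
That gives 7 × 6 × 5 × 4 = 840.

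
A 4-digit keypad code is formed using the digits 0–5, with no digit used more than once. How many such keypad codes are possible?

360

This is a permutation of 4 out of 6: P(6,4) = 6!/2!.
That product is 6 × 5 × 4 × 3 = 360.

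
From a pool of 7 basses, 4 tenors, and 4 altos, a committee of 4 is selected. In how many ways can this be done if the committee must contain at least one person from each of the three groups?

With no constraint there are C(15,4) = 1365 possible selections.
Selections missing a whole group: no basses → C(8,4) = 70; no tenors → C(11,4) = 330; no altos → C(11,4) = 330.
Add back selections omitting two groups (i.e. drawn from a single group): C(7,4) + C(4,4) + C(4,4) = 37.
By inclusion–exclusion: 1365 − 730 + 37 = 672.

672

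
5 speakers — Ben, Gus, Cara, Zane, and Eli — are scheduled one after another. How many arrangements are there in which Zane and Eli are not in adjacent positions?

There are 5! = 120 arrangements in all. If Zane and Eli are adjacent, merging them into one block gives 2·(4)! = 48 arrangements.
Complementary counting: 120 − 48 = 72.

72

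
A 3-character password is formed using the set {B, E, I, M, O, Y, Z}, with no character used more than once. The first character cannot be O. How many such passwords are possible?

180

The first character has 7−1 = 6 choices (anything except O).
The remaining 2 characters are filled from the other 6 symbols without repetition: 6 × 5 = 30.
Total: 6 × 30 = 180.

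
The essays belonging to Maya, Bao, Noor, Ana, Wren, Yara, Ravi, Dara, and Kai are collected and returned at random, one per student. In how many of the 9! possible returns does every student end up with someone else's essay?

Count assignments avoiding every fixed point. For any j of the 9 students fixed to their own essay, the other 9−j can be arranged in (9−j)! ways.
By inclusion–exclusion this is Σ_{j=0}^{9} (−1)^j C(9,j)·(9−j)!.
Computing: 362880 − 362880 + 181440 − 60480 + 15120 − 3024 + 504 − 72 + 9 − 1 = 133496.

133496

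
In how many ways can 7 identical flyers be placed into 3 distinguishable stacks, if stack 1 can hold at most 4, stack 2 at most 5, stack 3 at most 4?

21

Without the upper bounds there are C(9,2) = 36 ways to split 7 among 3 stacks.
Subtract solutions that violate a single cap (substitute x_i' = x_i − (cap_i+1)): x_1 ≥ 5 gives C(4,2) = 6; x_2 ≥ 6 gives C(3,2) = 3; x_3 ≥ 5 gives C(4,2) = 6. Together 15.
No two caps can be exceeded simultaneously, so the pair terms are all 0.
By inclusion–exclusion the count is 36 − 15 + 0 = 21.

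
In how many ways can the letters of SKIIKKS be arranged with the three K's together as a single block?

30

Treat the 3 copies of K as a single block. The multiset to arrange is then {KKK, I, I, S, S}, 5 items in all.
That gives (5)!/(2!·2!) = 30 arrangements.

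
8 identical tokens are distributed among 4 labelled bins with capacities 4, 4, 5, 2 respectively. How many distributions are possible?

61

Without the upper bounds there are C(11,3) = 165 ways to split 8 among 4 bins.
Subtract solutions that violate a single cap (substitute x_i' = x_i − (cap_i+1)): x_1 ≥ 5 gives C(6,3) = 20; x_2 ≥ 5 gives C(6,3) = 20; x_3 ≥ 6 gives C(5,3) = 10; x_4 ≥ 3 gives C(8,3) = 56. Together 106.
Add back pairs where two caps are both exceeded: 0 + 0 + 1 + 0 + 1 + 0 = 2.
By inclusion–exclusion the count is 165 − 106 + 2 = 61.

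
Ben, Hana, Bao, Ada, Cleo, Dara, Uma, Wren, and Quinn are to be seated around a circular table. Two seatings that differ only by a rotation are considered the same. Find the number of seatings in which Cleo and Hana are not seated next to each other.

All circular seatings of 9 people number (8)! = 40320.
Seatings with Cleo beside Hana: treat them as a block with 2 internal orders, giving 2 × (7)! = 10080.
Subtracting, 40320 − 10080 = 30240.

30240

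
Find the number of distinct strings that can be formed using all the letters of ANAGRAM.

840

The 7 letters of ANAGRAM have repeats: A appearing 3 times.
Dividing 7! = 5040 by 3! = 6 for the repeated letters gives 840.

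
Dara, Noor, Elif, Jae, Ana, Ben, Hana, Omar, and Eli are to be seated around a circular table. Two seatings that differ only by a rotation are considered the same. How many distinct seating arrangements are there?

40320

Fix one person's seat to break rotational symmetry; the remaining 8 people can be arranged in (8)! = 40320 ways.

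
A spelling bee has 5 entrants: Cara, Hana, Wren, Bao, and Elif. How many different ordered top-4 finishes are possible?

120

This is an ordered selection of 4 from 5: P(5,4).
That gives 5 × 4 × 3 × 2 = 120.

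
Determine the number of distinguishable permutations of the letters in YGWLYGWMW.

Letter multiplicities in YGWLYGWMW: G×2, L×1, M×1, W×3, Y×2.
Dividing 9! = 362880 by 3!·2!·2! = 24 for the repeated letters gives 15120.

15120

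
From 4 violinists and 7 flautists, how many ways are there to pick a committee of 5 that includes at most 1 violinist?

Split by how many violinists are chosen (0 through 1).
Sum: C(4,0)·C(7,5) + C(4,1)·C(7,4) = 21 + 140 = 161.

161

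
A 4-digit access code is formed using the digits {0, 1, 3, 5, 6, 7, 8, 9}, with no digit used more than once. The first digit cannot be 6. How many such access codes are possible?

The first digit has 8−1 = 7 choices (anything except 6).
The remaining 3 digits are filled from the other 7 symbols without repetition: 7 × 6 × 5 = 210.
Total: 7 × 210 = 1470.

1470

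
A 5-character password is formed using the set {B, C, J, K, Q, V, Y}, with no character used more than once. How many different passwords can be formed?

2520

This is a permutation of 5 out of 7: P(7,5) = 7!/2!.
7 × 6 × 5 × 4 × 3 = 2520.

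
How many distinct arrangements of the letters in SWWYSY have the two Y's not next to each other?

Total arrangements of SWWYSY: 6!/(2!·2!·2!) = 90.
Arrangements with the Y's together: treat YY as one letter, giving (5)!/(2!·2!) = 30.
Subtracting, 90 − 30 = 60 arrangements keep the Y's apart.

60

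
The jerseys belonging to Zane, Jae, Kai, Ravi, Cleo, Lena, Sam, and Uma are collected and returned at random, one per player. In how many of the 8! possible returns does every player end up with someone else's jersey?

14833

This is the derangement count D_8: permutations of 8 items with no fixed point.
By inclusion–exclusion this is Σ_{j=0}^{8} (−1)^j C(8,j)·(8−j)!.
Computing: 40320 − 40320 + 20160 − 6720 + 1680 − 336 + 56 − 8 + 1 = 14833.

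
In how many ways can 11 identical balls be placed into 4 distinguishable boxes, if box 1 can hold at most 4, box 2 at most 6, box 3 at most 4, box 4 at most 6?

By stars and bars, unrestricted non-negative solutions to x_1+…+x_4 = 11 number C(11+3,3) = 364.
Subtract solutions that violate a single cap (substitute x_i' = x_i − (cap_i+1)): x_1 ≥ 5 gives C(9,3) = 84; x_2 ≥ 7 gives C(7,3) = 35; x_3 ≥ 5 gives C(9,3) = 84; x_4 ≥ 7 gives C(7,3) = 35. Together 238.
Add back pairs where two caps are both exceeded: 0 + 4 + 0 + 0 + 0 + 0 = 4.
By inclusion–exclusion the count is 364 − 238 + 4 = 130.

130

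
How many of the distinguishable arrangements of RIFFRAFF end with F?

Fix F in the last position and arrange the remaining 7 letters.
Those 7 letters have F appearing 3 times and R appearing twice, giving (7)!/(3!·2!) = 420.

420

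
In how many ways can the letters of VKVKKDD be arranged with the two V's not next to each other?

150

Total arrangements of VKVKKDD: 7!/(3!·2!·2!) = 210.
If the two V's are adjacent, glue them into one block, leaving 6 items to arrange: (6)!/(3!·2!) = 60 ways.
Hence 210 − 60 = 150.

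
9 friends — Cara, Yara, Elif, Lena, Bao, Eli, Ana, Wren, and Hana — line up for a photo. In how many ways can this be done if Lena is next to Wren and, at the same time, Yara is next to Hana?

20160

Treat {Lena,Wren} as one block (2 orders) and {Yara,Hana} as another (2 orders).
That leaves 7 units to arrange: 2 × 2 × 7! = 4 × 5040 = 20160.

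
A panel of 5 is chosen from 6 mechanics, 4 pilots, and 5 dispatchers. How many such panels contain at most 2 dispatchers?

Split by how many dispatchers are chosen (0 through 2).
Sum: C(5,0)·C(10,5) + C(5,1)·C(10,4) + C(5,2)·C(10,3) = 252 + 1050 + 1200 = 2502.

2502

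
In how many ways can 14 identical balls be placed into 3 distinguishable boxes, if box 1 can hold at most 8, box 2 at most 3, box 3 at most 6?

10

Without the upper bounds there are C(16,2) = 120 ways to split 14 among 3 boxes.
Subtract solutions that violate a single cap (substitute x_i' = x_i − (cap_i+1)): x_1 ≥ 9 gives C(7,2) = 21; x_2 ≥ 4 gives C(12,2) = 66; x_3 ≥ 7 gives C(9,2) = 36. Together 123.
Add back pairs where two caps are both exceeded: 3 + 0 + 10 = 13.
By inclusion–exclusion the count is 120 − 123 + 13 = 10.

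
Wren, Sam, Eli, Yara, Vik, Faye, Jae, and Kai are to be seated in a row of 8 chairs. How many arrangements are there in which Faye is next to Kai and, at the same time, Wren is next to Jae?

2880

Treat {Faye,Kai} as one block (2 orders) and {Wren,Jae} as another (2 orders).
That leaves 6 units to arrange: 2 × 2 × 6! = 4 × 720 = 2880.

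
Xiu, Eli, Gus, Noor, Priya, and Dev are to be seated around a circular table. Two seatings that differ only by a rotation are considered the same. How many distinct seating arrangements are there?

120

Around a circle, 6 distinct people have 6!/6 = (5)! = 120 rotationally distinct seatings.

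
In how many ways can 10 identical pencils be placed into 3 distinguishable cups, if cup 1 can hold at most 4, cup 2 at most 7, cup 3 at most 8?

36

By stars and bars, unrestricted non-negative solutions to x_1+…+x_3 = 10 number C(10+2,2) = 66.
Subtract solutions that violate a single cap (substitute x_i' = x_i − (cap_i+1)): x_1 ≥ 5 gives C(7,2) = 21; x_2 ≥ 8 gives C(4,2) = 6; x_3 ≥ 9 gives C(3,2) = 3. Together 30.
No two caps can be exceeded simultaneously, so the pair terms are all 0.
By inclusion–exclusion the count is 66 − 30 + 0 = 36.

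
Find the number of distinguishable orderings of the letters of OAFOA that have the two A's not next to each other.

There are 5!/(2!·2!) = 30 arrangements of OAFOA in total.
If the two A's are adjacent, glue them into one block, leaving 4 items to arrange: (4)!/(2!) = 12 ways.
Subtracting, 30 − 12 = 18 arrangements keep the A's apart.

18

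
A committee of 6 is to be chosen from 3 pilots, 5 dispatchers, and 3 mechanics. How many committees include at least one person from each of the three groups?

With no constraint there are C(11,6) = 462 possible selections.
Subtract selections that omit an entire group: no pilots → C(8,6) = 28; no dispatchers → C(6,6) = 1; no mechanics → C(8,6) = 28.
Add back selections omitting two groups (i.e. drawn from a single group): C(3,6) + C(5,6) + C(3,6) = 0.
By inclusion–exclusion: 462 − 57 + 0 = 405.

405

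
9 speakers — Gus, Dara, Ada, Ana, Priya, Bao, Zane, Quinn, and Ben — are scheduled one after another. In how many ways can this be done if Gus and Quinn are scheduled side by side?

80640

Place the 7 others and the Gus-Quinn pair as 8 objects in a line; the pair has 2 internal arrangements.
So the count is 2·(8)! = 80640.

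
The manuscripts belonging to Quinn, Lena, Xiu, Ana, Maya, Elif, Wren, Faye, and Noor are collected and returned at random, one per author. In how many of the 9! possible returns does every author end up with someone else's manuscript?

133496

Count assignments avoiding every fixed point. For any j of the 9 authors fixed to their own manuscript, the other 9−j can be arranged in (9−j)! ways.
By inclusion–exclusion this is Σ_{j=0}^{9} (−1)^j C(9,j)·(9−j)!.
Computing: 362880 − 362880 + 181440 − 60480 + 15120 − 3024 + 504 − 72 + 9 − 1 = 133496.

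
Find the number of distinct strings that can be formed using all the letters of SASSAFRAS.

Letter multiplicities in SASSAFRAS: A×3, F×1, R×1, S×4.
So there are 9! / (4!·3!) = 2520 distinguishable arrangements.

2520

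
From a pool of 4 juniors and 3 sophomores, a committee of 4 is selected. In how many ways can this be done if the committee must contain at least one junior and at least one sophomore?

34

Unrestricted: C(7,4) = 35 ways to pick any 4 of the 7.
Subtract selections that omit an entire group: no juniors → C(3,4) = 0; no sophomores → C(4,4) = 1.
Both groups omitted at once is impossible, so 35 − 1 = 34.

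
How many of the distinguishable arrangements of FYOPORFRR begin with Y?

1680

Fix Y in the first position and arrange the remaining 8 letters.
Those 8 letters have F appearing twice, O appearing twice, and R appearing 3 times, giving (8)!/(3!·2!·2!) = 1680.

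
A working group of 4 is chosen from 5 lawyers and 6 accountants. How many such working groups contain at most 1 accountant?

Split by how many accountants are chosen (0 through 1).
Sum: C(6,0)·C(5,4) + C(6,1)·C(5,3) = 5 + 60 = 65.

65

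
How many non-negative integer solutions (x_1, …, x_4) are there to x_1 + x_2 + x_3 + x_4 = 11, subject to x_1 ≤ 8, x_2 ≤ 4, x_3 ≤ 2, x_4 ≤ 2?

35

Without the upper bounds there are C(14,3) = 364 ways to split 11 among 4 variables.
Subtract solutions that violate a single cap (substitute x_i' = x_i − (cap_i+1)): x_1 ≥ 9 gives C(5,3) = 10; x_2 ≥ 5 gives C(9,3) = 84; x_3 ≥ 3 gives C(11,3) = 165; x_4 ≥ 3 gives C(11,3) = 165. Together 424.
Add back pairs where two caps are both exceeded: 0 + 0 + 0 + 20 + 20 + 56 = 96.
Subtract triples: 0 + 0 + 0 + 1 = 1.
By inclusion–exclusion the count is 364 − 424 + 96 − 1 = 35.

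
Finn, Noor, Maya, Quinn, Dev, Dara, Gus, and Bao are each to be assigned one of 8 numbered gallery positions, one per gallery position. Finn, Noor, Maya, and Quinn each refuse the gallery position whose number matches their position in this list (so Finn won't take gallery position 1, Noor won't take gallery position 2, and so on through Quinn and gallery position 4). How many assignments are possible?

Let Aᵢ (for 1 ≤ i ≤ 4) be the placements that put person i in their forbidden gallery position. Any j of these fix j positions, leaving (8−j)! ways to fill the rest, and there are C(4,j) ways to pick which j.
By inclusion–exclusion, the number of valid placements is Σ_{j=0}^{4} (−1)^j C(4,j)·(8−j)!.
Computing: 40320 − 20160 + 4320 − 480 + 24 = 24024.

24024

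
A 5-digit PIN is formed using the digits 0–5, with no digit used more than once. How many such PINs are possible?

This is a permutation of 5 out of 6: P(6,5) = 6!/1!.
6 × 5 × 4 × 3 × 2 = 720.

720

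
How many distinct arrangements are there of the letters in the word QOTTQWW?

630

The 7 letters of QOTTQWW have repeats: Q appearing twice, T appearing twice, and W appearing twice.
So there are 7! / (2!·2!·2!) = 630 distinguishable arrangements.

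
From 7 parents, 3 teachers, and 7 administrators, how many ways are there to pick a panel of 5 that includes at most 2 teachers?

Split by how many teachers are chosen (0 through 2).
Sum: C(3,0)·C(14,5) + C(3,1)·C(14,4) + C(3,2)·C(14,3) = 2002 + 3003 + 1092 = 6097.

6097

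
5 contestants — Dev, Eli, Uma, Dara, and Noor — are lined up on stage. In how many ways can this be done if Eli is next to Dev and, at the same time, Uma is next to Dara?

Treat {Eli,Dev} as one block (2 orders) and {Uma,Dara} as another (2 orders).
That leaves 3 units to arrange: 2 × 2 × 3! = 4 × 6 = 24.

24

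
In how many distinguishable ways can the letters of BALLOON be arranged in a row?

1260

BALLOON has 7 letters with L appearing twice and O appearing twice.
Dividing 7! = 5040 by 2!·2! = 4 for the repeated letters gives 1260.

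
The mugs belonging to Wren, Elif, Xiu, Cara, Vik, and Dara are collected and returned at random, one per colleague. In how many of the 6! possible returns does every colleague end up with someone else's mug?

265

This is the derangement count D_6: permutations of 6 items with no fixed point.
By inclusion–exclusion this is Σ_{j=0}^{6} (−1)^j C(6,j)·(6−j)!.
Computing: 720 − 720 + 360 − 120 + 30 − 6 + 1 = 265.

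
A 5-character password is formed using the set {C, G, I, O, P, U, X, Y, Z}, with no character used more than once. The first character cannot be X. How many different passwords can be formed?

13440

The first character has 9−1 = 8 choices (anything except X).
The remaining 4 characters are filled from the other 8 symbols without repetition: 8 × 7 × 6 × 5 = 1680.
Total: 8 × 1680 = 13440.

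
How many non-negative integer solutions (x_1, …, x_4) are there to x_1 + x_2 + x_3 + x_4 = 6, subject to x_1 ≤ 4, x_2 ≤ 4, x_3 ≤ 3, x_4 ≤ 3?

56

Ignoring the caps, the number of non-negative solutions to x_1+…+x_4 = 6 is C(9,3) = 84.
Subtract solutions that violate a single cap (substitute x_i' = x_i − (cap_i+1)): x_1 ≥ 5 gives C(4,3) = 4; x_2 ≥ 5 gives C(4,3) = 4; x_3 ≥ 4 gives C(5,3) = 10; x_4 ≥ 4 gives C(5,3) = 10. Together 28.
No two caps can be exceeded simultaneously, so the pair terms are all 0.
By inclusion–exclusion the count is 84 − 28 + 0 = 56.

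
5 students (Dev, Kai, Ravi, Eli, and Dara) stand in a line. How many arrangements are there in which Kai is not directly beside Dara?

Of the 5! = 120 arrangements, those with Kai and Dara adjacent number 2 × 4! = 48 (treat the pair as a block with 2 internal orders).
Complementary counting: 120 − 48 = 72.

72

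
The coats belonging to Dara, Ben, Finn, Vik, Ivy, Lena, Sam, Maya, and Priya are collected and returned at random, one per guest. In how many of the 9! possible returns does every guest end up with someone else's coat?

133496

Count assignments avoiding every fixed point. For any j of the 9 guests fixed to their own coat, the other 9−j can be arranged in (9−j)! ways.
By inclusion–exclusion this is Σ_{j=0}^{9} (−1)^j C(9,j)·(9−j)!.
Computing: 362880 − 362880 + 181440 − 60480 + 15120 − 3024 + 504 − 72 + 9 − 1 = 133496.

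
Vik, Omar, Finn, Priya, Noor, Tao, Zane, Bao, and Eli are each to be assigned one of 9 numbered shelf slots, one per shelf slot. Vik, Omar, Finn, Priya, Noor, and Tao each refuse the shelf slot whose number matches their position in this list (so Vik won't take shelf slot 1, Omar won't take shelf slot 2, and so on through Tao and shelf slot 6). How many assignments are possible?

183822

Let Aᵢ (for 1 ≤ i ≤ 6) be the placements that put person i in their forbidden shelf slot. Any j of these fix j positions, leaving (9−j)! ways to fill the rest, and there are C(6,j) ways to pick which j.
By inclusion–exclusion, the number of valid placements is Σ_{j=0}^{6} (−1)^j C(6,j)·(9−j)!.
Computing: 362880 − 241920 + 75600 − 14400 + 1800 − 144 + 6 = 183822.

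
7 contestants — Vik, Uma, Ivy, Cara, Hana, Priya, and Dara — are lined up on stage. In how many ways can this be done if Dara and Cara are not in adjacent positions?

Of the 7! = 5040 arrangements, those with Dara and Cara adjacent number 2 × 6! = 1440 (treat the pair as a block with 2 internal orders).
So 5040 − 1440 = 3600 arrangements keep them apart.

3600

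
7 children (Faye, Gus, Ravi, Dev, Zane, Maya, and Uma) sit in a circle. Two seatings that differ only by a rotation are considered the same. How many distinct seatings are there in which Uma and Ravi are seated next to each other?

Glue Uma and Ravi into a block (2 internal orders). Seating 6 units around a circle gives (5)! arrangements.
So 2 × (5)! = 2 × 120 = 240.

240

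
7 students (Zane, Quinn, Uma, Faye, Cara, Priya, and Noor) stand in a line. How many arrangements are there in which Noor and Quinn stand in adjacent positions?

1440

Treat {Noor, Quinn} as a single unit. There are 6 units to order, and the pair itself can be ordered 2 ways.
So the count is 2·(6)! = 1440.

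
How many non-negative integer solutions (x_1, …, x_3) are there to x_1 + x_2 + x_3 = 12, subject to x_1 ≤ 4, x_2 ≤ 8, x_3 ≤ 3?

Without the upper bounds there are C(14,2) = 91 ways to split 12 among 3 variables.
Subtract solutions that violate a single cap (substitute x_i' = x_i − (cap_i+1)): x_1 ≥ 5 gives C(9,2) = 36; x_2 ≥ 9 gives C(5,2) = 10; x_3 ≥ 4 gives C(10,2) = 45. Together 91.
Add back pairs where two caps are both exceeded: 0 + 10 + 0 = 10.
By inclusion–exclusion the count is 91 − 91 + 10 = 10.

10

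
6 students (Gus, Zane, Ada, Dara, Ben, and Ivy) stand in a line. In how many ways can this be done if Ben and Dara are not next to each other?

480

Of the 6! = 720 arrangements, those with Ben and Dara adjacent number 2 × 5! = 240 (treat the pair as a block with 2 internal orders).
So 720 − 240 = 480 arrangements keep them apart.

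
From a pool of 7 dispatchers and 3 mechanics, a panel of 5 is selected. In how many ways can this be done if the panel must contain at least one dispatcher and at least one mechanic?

Unrestricted: C(10,5) = 252 ways to pick any 5 of the 10.
Subtract selections that omit an entire group: no dispatchers → C(3,5) = 0; no mechanics → C(7,5) = 21.
Both groups omitted at once is impossible, so 252 − 21 = 231.

231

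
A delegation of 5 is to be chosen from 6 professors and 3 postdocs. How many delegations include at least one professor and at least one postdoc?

120

Total 5-person selections from all 9: C(9,5) = 126.
Subtract selections that omit an entire group: no professors → C(3,5) = 0; no postdocs → C(6,5) = 6.
Both groups omitted at once is impossible, so 126 − 6 = 120.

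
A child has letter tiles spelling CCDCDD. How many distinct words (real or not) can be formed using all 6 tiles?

20

The 6 letters of CCDCDD have repeats: C appearing 3 times and D appearing 3 times.
So there are 6! / (3!·3!) = 20 distinguishable arrangements.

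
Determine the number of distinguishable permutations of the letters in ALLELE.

ALLELE has 6 letters with E appearing twice and L appearing 3 times.
So there are 6! / (3!·2!) = 60 distinguishable arrangements.

60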